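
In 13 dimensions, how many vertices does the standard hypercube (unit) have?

Number of vertices = 2^13 = 8192.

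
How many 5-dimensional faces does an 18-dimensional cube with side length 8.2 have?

Number of 5-faces = C(18,5) · 2^(18-5) = 8568 · 8192 = 70189056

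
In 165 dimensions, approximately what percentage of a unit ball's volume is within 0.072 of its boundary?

1 - (1-0.072)^165 ≈ 0.9999955801 ≈ 99.999558%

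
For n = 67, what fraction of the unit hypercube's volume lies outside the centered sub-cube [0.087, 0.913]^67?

The inner cube has side 1-2·0.087 = 0.826 and volume (0.826)^67 ≈ 2.739e-06, so the shell holds 0.9999972606 of the volume.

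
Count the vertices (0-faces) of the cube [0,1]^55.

Number of vertices = 2^55 = 36028797018963968.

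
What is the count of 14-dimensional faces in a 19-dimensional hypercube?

Number of 14-faces = C(19,14) · 2^(19-14) = 11628 · 32 = 372096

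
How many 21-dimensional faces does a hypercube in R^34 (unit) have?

f_21(34-cube) = (34 choose 21) · 2^13 = 7602042961920.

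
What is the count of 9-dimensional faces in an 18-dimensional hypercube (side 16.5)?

Number of 9-faces = C(18,9) · 2^(18-9) = 48620 · 512 = 24893440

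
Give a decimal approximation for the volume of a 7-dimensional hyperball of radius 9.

The n-ball volume is π^(n/2)·r^n/Γ(n/2+1). With n=7, r=9: V = 25509168·π^3/35 ≈ 2.25984e+07.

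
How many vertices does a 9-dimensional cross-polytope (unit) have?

An n-cross-polytope has 2n vertices; here n = 9, giving 18.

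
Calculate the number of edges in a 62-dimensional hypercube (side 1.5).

Each of the 2^62 = 4611686018427387904 vertices has degree 62; total edges = 62·2^62/2 = 142962266571249025024.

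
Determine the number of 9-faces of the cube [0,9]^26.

Number of 9-faces = C(26,9) · 2^(26-9) = 3124550 · 131072 = 409541017600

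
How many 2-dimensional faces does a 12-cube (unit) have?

An n-cube has C(n,k)·2^(n-k) k-faces. Here C(12,2)·2^10 = 66·1024 = 67584.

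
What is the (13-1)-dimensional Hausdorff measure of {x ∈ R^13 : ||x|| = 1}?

The surface area of an n-ball is 2π^(n/2) r^(n-1) / Γ(n/2). For n=13, r=1: 128·π^6/10395 ≈ 11.8382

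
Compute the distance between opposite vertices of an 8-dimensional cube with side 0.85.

||(0.85,0.85,...,0.85)|| = √(8)·0.85 ≈ 2.40416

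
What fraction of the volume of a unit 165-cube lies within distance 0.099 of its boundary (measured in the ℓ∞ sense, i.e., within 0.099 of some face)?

The inner cube has side 1-2·0.099 = 0.802 and volume (0.802)^165 ≈ 1.544e-16, so the shell holds 1 - 1.544e-16 of the volume.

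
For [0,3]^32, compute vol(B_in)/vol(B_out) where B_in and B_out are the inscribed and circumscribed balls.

Volume scales as r^n, and r_in/r_out = 1/√32, giving (1/√32)^32 ≈ 8.27181e-25.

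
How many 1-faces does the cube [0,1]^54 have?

The 54-cube has n·2^(n-1) = 54·2^53 = 54·9007199254740992 = 486388759756013568 edges.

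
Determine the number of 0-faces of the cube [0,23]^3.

An n-cube has C(n,k)·2^(n-k) k-faces. Here C(3,0)·2^3 = 1·8 = 8.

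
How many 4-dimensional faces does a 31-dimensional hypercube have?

Number of 4-faces = C(31,4) · 2^(31-4) = 31465 · 134217728 = 4223160811520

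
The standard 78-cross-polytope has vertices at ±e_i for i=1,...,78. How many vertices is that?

Number of vertices = 2n = 156.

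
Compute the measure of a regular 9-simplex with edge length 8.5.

V_9 = √(10) · 8.5^9 / (9! · 2^(9/2)) ≈ 89.2015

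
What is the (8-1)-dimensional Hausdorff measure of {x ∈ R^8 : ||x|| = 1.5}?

S_8(1.5) = 2·π^(8/2)·(1.5)^7 / Γ(8/2) = 729·π^4/128 ≈ 554.775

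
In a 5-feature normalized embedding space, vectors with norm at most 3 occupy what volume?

Volume = π^{5/2}·(3)^5/Γ(7/2) = 648·π^2/5 ≈ 1279.1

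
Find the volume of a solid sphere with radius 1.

The n-ball volume is π^(n/2)·r^n/Γ(n/2+1). With n=3, r=1: V = 4·π/3 ≈ 4.18879.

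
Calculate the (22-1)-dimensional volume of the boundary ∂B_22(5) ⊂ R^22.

|∂B_22(5)| = 19073486328125·π^11/72576 ≈ 7.73189e+13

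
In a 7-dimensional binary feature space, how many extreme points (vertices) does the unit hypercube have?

Number of vertices = 2^7 = 128.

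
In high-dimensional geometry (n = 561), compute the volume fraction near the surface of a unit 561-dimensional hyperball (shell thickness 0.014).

1 - (1-0.014)^561 ≈ 0.999633 ≈ 99.9633%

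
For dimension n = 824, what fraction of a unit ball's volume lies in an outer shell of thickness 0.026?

1 - (1-0.026)^824 ≈ 1 - 3.737e-10 ≈ (100 - 3.74e-08)%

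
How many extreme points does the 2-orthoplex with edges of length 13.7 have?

An n-cross-polytope has 2n vertices; here n = 2, giving 4.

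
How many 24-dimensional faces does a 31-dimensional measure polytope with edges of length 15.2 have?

Number of 24-faces = C(31,24) · 2^(31-24) = 2629575 · 128 = 336585600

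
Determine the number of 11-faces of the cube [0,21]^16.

Number of 11-faces = C(16,11) · 2^(16-11) = 4368 · 32 = 139776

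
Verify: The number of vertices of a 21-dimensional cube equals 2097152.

True. The 21-cube has 2^21 = 2097152 vertices.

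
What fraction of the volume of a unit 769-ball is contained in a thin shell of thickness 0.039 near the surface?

V(inner)/V(outer) = ((1-0.039)/1)^769 ≈ 5.179e-14, so the shell fraction is 1 - 5.179e-14.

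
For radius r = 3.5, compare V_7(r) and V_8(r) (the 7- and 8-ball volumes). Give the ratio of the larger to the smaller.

V_7(3.5) ≈ 30398.8, V_8(3.5) ≈ 91397.1. The 8-ball is larger by a factor of 3.007.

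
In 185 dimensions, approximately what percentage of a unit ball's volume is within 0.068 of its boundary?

1 - (1-0.068)^185 ≈ 0.9999978024 ≈ 99.999780%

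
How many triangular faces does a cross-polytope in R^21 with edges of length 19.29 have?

Each 2-face is the convex hull of 3 vertices, one chosen as ±e_i from each of 3 distinct axes: 2^3·C(21,3) = 10640.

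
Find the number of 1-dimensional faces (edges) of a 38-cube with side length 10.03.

The 38-cube has n·2^(n-1) = 38·2^37 = 38·137438953472 = 5222680231936 edges.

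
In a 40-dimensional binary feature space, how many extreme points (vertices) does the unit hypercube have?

An n-cube has 2^n vertices; for n = 40 that is 2^40 = 1099511627776.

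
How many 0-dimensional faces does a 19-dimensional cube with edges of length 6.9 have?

An n-cube has C(n,k)·2^(n-k) k-faces. Here C(19,0)·2^19 = 1·524288 = 524288.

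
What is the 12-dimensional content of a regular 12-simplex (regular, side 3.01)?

V_12 = √(13) · 3.01^12 / (12! · 2^(12/2)) ≈ 6.50508e-05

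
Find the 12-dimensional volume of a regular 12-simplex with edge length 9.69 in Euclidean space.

Volume = 9.69^12 · √(13/2^12) / 12! ≈ 80.6009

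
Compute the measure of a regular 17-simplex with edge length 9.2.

V_17 = √(18) · 9.2^17 / (17! · 2^(17/2)) ≈ 0.798373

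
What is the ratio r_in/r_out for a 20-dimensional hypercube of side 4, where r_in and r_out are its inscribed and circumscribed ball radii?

r_in = 4/2 (half the side); r_out = 4√20/2 (half the diagonal). Ratio = 1/√20 ≈ 0.223607.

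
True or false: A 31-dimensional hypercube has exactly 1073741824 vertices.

False. The 31-cube has 2^31 = 2147483648 vertices.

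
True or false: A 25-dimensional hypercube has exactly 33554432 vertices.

True. The 25-cube has 2^25 = 33554432 vertices.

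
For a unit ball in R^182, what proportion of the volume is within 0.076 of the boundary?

V(inner)/V(outer) = ((1-0.076)/1)^182 ≈ 5.653e-07, so the shell fraction is 0.9999994347.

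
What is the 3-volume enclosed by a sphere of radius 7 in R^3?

V = 1372·π/3 ≈ 1436.76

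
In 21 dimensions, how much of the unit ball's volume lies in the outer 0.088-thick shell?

V(inner)/V(outer) = ((1-0.088)/1)^21 ≈ 0.1445, so the shell fraction is 0.855492.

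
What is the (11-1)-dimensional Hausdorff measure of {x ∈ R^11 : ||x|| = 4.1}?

The surface area of an n-ball is 2π^(n/2) r^(n-1) / Γ(n/2). For n=11, r=4.1: 2.78187e+07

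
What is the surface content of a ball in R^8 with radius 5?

|∂B_8(5)| = 78125·π^4/3 ≈ 2.5367e+06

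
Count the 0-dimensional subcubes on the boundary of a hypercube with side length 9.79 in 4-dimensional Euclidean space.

f_0(4-cube) = (4 choose 0) · 2^4 = 16.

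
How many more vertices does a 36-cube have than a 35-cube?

The 36-cube has 2^36 = 68719476736 vertices. The 35-cube has 2^35 = 34359738368 vertices. Difference: 68719476736 - 34359738368 = 34359738368.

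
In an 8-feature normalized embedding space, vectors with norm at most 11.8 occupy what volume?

V_8(11.8) = π^(8/2) · (11.8)^8 / Γ(8/2 + 1) ≈ 1.52561e+09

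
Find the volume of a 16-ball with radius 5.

V = 30517578125·π^8/8064 ≈ 3.59086e+10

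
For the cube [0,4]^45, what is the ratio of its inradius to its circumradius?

Ratio = (s/2)/(s√45/2) = 45^(-1/2) ≈ 0.149071.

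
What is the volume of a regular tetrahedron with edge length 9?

Volume = (√2/12) · 9³ = 85.9135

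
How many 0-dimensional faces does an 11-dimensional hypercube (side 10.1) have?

Number of 0-faces = C(11,0) · 2^(11-0) = 1 · 2048 = 2048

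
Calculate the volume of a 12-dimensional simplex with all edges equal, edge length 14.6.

Volume = 14.6^12 · √(13/2^12) / 12! ≈ 11032.9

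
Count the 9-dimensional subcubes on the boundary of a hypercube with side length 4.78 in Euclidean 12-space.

An n-cube has C(n,k)·2^(n-k) k-faces. Here C(12,9)·2^3 = 220·8 = 1760.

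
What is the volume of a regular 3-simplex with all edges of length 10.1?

Volume = (√2/12) · 10.1³ = 121.422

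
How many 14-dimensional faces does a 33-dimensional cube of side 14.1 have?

Number of 14-faces = C(33,14) · 2^(33-14) = 818809200 · 524288 = 429291837849600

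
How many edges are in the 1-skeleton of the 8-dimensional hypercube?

Number of 1-faces = C(8,1)·2^(8-1) = 8·128 = 1024.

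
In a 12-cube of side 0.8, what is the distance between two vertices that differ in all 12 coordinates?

d = √(0.8² + 0.8² + ... + 0.8²) [12 terms] = √(12·0.8²) = 0.8√12 ≈ 2.77128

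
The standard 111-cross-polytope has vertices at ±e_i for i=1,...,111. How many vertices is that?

The vertices are ±e_1, ..., ±e_111, so there are 2·111 = 222.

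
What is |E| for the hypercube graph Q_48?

Number of 1-faces = C(48,1)·2^(48-1) = 48·140737488355328 = 6755399441055744.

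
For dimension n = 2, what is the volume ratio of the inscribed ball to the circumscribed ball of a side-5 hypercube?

V_in/V_out = n^(-n/2) = 2^(-2/2) ≈ 0.5.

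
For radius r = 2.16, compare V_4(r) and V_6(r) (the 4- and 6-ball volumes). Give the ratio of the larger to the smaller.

V_4(2.16) ≈ 107.42, V_6(2.16) ≈ 524.833. The 6-ball is larger by a factor of 4.886.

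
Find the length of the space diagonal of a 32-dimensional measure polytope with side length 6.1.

d = √(6.1² + 6.1² + ... + 6.1²) [32 terms] = √(32·6.1²) = 6.1√32 ≈ 34.5068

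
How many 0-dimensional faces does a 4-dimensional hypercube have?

Choose 0 of 4 axes to span the face (C(4,0) = 1 way), then fix each of the remaining 4 coordinates at one of its two extreme values (2^4 = 16 ways): 1·16 = 16.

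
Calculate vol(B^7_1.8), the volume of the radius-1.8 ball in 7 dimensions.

The n-ball volume is π^(n/2)·r^n/Γ(n/2+1). With n=7, r=1.8: V ≈ 289.26.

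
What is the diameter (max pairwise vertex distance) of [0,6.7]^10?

The space diagonal of an n-cube of side s is s√n. Here 6.7·√10 ≈ 21.1873.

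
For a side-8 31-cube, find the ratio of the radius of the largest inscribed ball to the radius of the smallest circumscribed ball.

Ratio = (s/2)/(s√31/2) = 31^(-1/2) ≈ 0.179605.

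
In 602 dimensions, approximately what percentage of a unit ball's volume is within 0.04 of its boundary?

1 - (1-0.04)^602 ≈ 1 - 2.125e-11 ≈ (100 - 2.12e-09)%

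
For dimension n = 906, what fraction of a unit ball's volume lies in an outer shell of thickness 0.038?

1 - (1-0.038)^906 ≈ 1 - 5.71e-16 ≈ (100 - 5.55e-14)%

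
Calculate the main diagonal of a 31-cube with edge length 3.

The space diagonal of an n-cube of side s is s√n. Here 3·√31 ≈ 16.7033.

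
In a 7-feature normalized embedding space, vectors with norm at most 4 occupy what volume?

The n-ball volume is π^(n/2)·r^n/Γ(n/2+1). With n=7, r=4: V = 262144·π^3/105 ≈ 77410.6.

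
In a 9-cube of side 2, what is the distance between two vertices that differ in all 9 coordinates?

d = √(2² + 2² + ... + 2²) [9 terms] = √(9·2²) = 2√9 = 6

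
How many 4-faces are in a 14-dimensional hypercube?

Choose 4 of 14 axes to span the face (C(14,4) = 1001 ways), then fix each of the remaining 10 coordinates at one of its two extreme values (2^10 = 1024 ways): 1001·1024 = 1025024.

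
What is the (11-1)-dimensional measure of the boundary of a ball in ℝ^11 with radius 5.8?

The surface area of an n-ball is 2π^(n/2) r^(n-1) / Γ(n/2). For n=11, r=5.8: 8.92848e+08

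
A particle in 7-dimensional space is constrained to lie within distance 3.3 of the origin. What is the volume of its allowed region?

The n-ball volume is π^(n/2)·r^n/Γ(n/2+1). With n=7, r=3.3: V ≈ 20136.2.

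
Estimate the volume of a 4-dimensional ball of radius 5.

Volume = π^{4/2}·(5)^4/Γ(3) = 625·π^2/2 ≈ 3084.25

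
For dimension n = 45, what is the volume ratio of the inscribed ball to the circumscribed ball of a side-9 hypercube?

V_in/V_out = n^(-n/2) = 45^(-45/2) ≈ 6.34919e-38.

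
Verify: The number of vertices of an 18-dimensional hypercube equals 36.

False. The 18-cube has 2^18 = 262144 vertices.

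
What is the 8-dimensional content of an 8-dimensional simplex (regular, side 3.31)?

V_8 = √(9) · 3.31^8 / (8! · 2^(8/2)) ≈ 0.0670046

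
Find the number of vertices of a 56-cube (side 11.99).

The 56-cube has 2^56 = 72057594037927936 vertices.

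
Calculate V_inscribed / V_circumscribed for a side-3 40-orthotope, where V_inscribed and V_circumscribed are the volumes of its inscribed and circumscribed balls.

Volume scales as r^n, and r_in/r_out = 1/√40, giving (1/√40)^40 ≈ 9.09495e-33.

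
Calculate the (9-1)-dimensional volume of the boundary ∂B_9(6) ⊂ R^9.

S_9(6) = 2·π^(9/2)·(6)^8 / Γ(9/2) = 17915904·π^4/35 ≈ 4.98621e+07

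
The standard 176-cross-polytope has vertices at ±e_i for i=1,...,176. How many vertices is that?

An n-cross-polytope has 2n vertices; here n = 176, giving 352.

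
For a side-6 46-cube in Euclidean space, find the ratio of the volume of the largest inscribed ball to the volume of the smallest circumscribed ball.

The radii are 6/2 and 6√46/2, so the volume ratio is (1/√46)^46 = 46^{-46/2} ≈ 5.70913e-39.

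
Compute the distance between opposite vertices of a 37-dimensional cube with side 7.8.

d = √(7.8² + 7.8² + ... + 7.8²) [37 terms] = √(37·7.8²) = 7.8√37 ≈ 47.4455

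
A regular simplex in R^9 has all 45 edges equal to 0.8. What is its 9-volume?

Volume = 0.8^9 · √(10/2^9) / 9! ≈ 5.16906e-08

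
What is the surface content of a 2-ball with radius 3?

The surface area of an n-ball is 2π^(n/2) r^(n-1) / Γ(n/2). For n=2, r=3: 2πr = 2π·3 ≈ 18.8496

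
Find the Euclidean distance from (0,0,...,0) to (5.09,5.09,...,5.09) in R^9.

Diagonal = √9 · 5.09 = 15.27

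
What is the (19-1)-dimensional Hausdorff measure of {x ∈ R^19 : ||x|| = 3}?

S = n·V_n(r)/r = 19·V_19(3)/3 (volume-to-surface relation), giving 4897760256·π^9/425425 ≈ 3.43181e+08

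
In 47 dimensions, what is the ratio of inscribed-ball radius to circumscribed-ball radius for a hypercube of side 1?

For an n-cube of any side s, the inradius is s/2 and the circumradius is s√n/2, so the ratio is 1/√47 ≈ 0.145865.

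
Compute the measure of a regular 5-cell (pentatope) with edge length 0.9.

V = (0.9^4 / 4!) · √((4+1) / 2^4) ≈ 0.0152821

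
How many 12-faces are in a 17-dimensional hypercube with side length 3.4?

An n-cube has C(n,k)·2^(n-k) k-faces. Here C(17,12)·2^5 = 6188·32 = 198016.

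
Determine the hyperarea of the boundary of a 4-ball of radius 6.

The surface area of an n-ball is 2π^(n/2) r^(n-1) / Γ(n/2). For n=4, r=6: 432·π^2 ≈ 4263.67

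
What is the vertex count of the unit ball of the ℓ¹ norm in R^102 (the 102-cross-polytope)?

Number of vertices = 2n = 204.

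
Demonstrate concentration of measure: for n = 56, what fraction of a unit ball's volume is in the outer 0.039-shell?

1 - (1-0.039)^56 ≈ 0.892227 ≈ 89.22%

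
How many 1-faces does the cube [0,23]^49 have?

The 49-cube has n·2^(n-1) = 49·2^48 = 49·281474976710656 = 13792273858822144 edges.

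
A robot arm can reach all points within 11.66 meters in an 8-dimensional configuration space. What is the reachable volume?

Volume = π^{8/2}·(11.66)^8/Γ(5) ≈ 1.38668e+09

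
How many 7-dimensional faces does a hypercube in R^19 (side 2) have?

Number of 7-faces = C(19,7) · 2^(19-7) = 50388 · 4096 = 206389248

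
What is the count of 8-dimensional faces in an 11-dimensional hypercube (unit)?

Choose 8 of 11 axes to span the face (C(11,8) = 165 ways), then fix each of the remaining 3 coordinates at one of its two extreme values (2^3 = 8 ways): 165·8 = 1320.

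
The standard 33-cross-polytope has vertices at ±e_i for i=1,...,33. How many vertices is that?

The vertices are ±e_1, ..., ±e_33, so there are 2·33 = 66.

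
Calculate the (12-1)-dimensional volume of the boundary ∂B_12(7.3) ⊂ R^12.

S = n·V_n(r)/r = 12·V_12(7.3)/7.3 (volume-to-surface relation), giving 5.02689e+10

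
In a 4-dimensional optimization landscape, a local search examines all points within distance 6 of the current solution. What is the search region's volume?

Volume = π^{4/2}·(6)^4/Γ(3) = 648·π^2 ≈ 6395.5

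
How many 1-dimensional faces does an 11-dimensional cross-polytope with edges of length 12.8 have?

An n-cross-polytope has 2^(k+1)·C(n,k+1) k-faces. Here 2^2·C(11,2) = 4·55 = 220.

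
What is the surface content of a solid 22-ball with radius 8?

S_22(8) = 2·π^(22/2)·(8)^21 / Γ(22/2) = 72057594037927936·π^11/14175 ≈ 1.49556e+18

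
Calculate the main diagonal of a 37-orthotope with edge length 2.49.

d = √(2.49² + 2.49² + ... + 2.49²) [37 terms] = √(37·2.49²) = 2.49√37 ≈ 15.1461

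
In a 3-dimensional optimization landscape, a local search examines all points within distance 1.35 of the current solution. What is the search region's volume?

Volume = π^{3/2}·(1.35)^3/Γ(5/2) ≈ 10.306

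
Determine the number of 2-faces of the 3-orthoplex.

Number of 2-faces = 2^(2+1) · C(3,2+1) = 8 · 1 = 8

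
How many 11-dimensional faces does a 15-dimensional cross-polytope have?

f_11(15-orthoplex) = 2^12 · (15 choose 12) = 1863680.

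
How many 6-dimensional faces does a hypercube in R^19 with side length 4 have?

An n-cube has C(n,k)·2^(n-k) k-faces. Here C(19,6)·2^13 = 27132·8192 = 222265344.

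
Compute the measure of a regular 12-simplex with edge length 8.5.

V = (8.5^12 / 12!) · √((12+1) / 2^12) ≈ 16.7295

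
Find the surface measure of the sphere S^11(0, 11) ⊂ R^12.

S = n·V_n(r)/r = 12·V_12(11)/11 (volume-to-surface relation), giving 285311670611·π^6/60 ≈ 4.57159e+12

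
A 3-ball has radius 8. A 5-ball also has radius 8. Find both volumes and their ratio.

V_3(8) ≈ 2144.66. V_5(8) ≈ 172484. Ratio V_3/V_5 ≈ 0.01243.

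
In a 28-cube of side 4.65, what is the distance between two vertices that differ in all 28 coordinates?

The space diagonal of an n-cube of side s is s√n. Here 4.65·√28 ≈ 24.6055.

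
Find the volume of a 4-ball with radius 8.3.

Volume = π^{4/2}·(8.3)^4/Γ(3) ≈ 23419.7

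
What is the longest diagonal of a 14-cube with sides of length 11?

||(11,11,...,11)|| = √(14)·11 ≈ 41.1582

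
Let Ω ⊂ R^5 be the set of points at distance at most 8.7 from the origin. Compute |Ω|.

The n-ball volume is π^(n/2)·r^n/Γ(n/2+1). With n=5, r=8.7: V ≈ 262358.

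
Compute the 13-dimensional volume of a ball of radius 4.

V_13(4) = π^(13/2) · (4)^13 / Γ(13/2 + 1) = 8589934592·π^6/135135 ≈ 6.11113e+07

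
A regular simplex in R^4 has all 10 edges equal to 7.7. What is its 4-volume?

V = (7.7^4 / 4!) · √((4+1) / 2^4) ≈ 81.8798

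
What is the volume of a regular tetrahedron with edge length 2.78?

Volume = (√2/12) · 2.78³ = 2.53203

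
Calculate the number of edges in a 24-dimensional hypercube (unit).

Number of 1-faces = C(24,1)·2^(24-1) = 24·8388608 = 201326592.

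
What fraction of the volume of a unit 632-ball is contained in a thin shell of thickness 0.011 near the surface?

1 - (1-0.011)^632 ≈ 0.999079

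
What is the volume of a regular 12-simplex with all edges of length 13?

Volume = 13^12 · √(13/2^12) / 12! ≈ 2740.15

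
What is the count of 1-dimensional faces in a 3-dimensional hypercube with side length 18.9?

Choose 1 of 3 axes to span the face (C(3,1) = 3 ways), then fix each of the remaining 2 coordinates at one of its two extreme values (2^2 = 4 ways): 3·4 = 12.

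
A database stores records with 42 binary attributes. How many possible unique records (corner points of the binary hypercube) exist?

An n-cube has 2^n vertices; for n = 42 that is 2^42 = 4398046511104.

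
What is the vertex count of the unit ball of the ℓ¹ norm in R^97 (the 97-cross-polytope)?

Number of vertices = 2n = 194.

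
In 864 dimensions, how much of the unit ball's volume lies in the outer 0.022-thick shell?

V(inner)/V(outer) = ((1-0.022)/1)^864 ≈ 4.495e-09, so the shell fraction is 0.9999999955.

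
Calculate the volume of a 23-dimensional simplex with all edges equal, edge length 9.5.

Volume = 9.5^23 · √(24/2^23) / 23! ≈ 0.00201099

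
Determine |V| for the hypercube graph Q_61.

Each vertex is a binary string of length 61, so there are 2^61 = 2305843009213693952.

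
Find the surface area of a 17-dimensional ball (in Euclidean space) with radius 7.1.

S_17(7.1) = 2·π^(17/2)·(7.1)^16 / Γ(17/2) ≈ 9.99409e+13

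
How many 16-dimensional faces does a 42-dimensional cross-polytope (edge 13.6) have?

Number of 16-faces = 2^(16+1) · C(42,16+1) = 131072 · 254661927156 = 33379048116191232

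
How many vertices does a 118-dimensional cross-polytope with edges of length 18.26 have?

Number of vertices = 2n = 236.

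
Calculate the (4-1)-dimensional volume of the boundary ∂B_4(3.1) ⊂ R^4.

S_4(3.1) = 2·π^(4/2)·(3.1)^3 / Γ(4/2) ≈ 588.051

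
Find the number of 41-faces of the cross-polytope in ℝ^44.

f_41(44-orthoplex) = 2^42 · (44 choose 42) = 4160551999504384.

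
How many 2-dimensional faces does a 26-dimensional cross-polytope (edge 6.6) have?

An n-cross-polytope has 2^(k+1)·C(n,k+1) k-faces. Here 2^3·C(26,3) = 8·2600 = 20800.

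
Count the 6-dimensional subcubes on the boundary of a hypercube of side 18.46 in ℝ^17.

An n-cube has C(n,k)·2^(n-k) k-faces. Here C(17,6)·2^11 = 12376·2048 = 25346048.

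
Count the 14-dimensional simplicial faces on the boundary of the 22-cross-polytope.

An n-cross-polytope has 2^(k+1)·C(n,k+1) k-faces. Here 2^15·C(22,15) = 32768·170544 = 5588385792.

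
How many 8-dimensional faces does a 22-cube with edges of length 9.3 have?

Number of 8-faces = C(22,8) · 2^(22-8) = 319770 · 16384 = 5239111680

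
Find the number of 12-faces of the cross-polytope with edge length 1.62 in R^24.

An n-cross-polytope has 2^(k+1)·C(n,k+1) k-faces. Here 2^13·C(24,13) = 8192·2496144 = 20448411648.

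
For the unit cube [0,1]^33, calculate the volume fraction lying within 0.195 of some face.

The inner cube has side 1-2·0.195 = 0.61 and volume (0.61)^33 ≈ 8.239e-08, so the shell holds 0.9999999176 of the volume.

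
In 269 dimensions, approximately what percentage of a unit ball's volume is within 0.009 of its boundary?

1 - (1-0.009)^269 ≈ 0.912136 ≈ 91.21%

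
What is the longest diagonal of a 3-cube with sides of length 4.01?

The space diagonal of an n-cube of side s is s√n. Here 4.01·√3 ≈ 6.94552.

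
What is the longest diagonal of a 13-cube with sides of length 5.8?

Diagonal = √13 · 5.8 ≈ 20.9122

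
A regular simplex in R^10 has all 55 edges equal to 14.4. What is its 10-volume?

V = (14.4^10 / 10!) · √((10+1) / 2^10) ≈ 10949.9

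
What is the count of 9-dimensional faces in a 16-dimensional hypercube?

Number of 9-faces = C(16,9) · 2^(16-9) = 11440 · 128 = 1464320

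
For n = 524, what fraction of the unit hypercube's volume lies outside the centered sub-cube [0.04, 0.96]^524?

1 - (1 - 2·0.04)^524 = 1 - 0.92^524 ≈ 1 - 1.059e-19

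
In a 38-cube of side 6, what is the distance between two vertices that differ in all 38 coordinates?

Diagonal = √38 · 6 ≈ 36.9865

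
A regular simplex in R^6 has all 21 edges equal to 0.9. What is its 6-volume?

Volume = 0.9^6 · √(7/2^6) / 6! ≈ 0.000244108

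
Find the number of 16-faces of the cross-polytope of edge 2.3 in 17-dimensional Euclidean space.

An n-cross-polytope has 2^(k+1)·C(n,k+1) k-faces. Here 2^17·C(17,17) = 131072·1 = 131072.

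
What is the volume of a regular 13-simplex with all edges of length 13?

Volume = 13^13 · √(14/2^13) / 13! ≈ 2010.72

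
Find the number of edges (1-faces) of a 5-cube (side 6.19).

f_1(5-cube) = (5 choose 1) · 2^4 = 80.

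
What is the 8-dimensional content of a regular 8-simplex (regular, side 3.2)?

For a regular n-simplex with edge a, V = (a^n / n!)·√((n+1)/2^n). With a=3.2, n=8: V ≈ 0.0511306.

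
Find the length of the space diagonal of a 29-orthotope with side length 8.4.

||(8.4,8.4,...,8.4)|| = √(29)·8.4 ≈ 45.2354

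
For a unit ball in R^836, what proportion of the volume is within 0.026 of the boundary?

1 - (1-0.026)^836 ≈ 1 - 2.725e-10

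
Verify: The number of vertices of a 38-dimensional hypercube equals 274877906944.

True. The 38-cube has 2^38 = 274877906944 vertices.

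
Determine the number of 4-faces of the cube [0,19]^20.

Number of 4-faces = C(20,4) · 2^(20-4) = 4845 · 65536 = 317521920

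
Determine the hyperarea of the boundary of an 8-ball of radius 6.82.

|∂B_8(6.82)| ≈ 2.22828e+07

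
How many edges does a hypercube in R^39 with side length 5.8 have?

Each of the 2^39 = 549755813888 vertices has degree 39; total edges = 39·2^39/2 = 10720238370816.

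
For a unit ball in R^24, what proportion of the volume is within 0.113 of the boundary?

1 - (1-0.113)^24 ≈ 0.943744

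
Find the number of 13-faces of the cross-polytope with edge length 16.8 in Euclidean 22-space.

An n-cross-polytope has 2^(k+1)·C(n,k+1) k-faces. Here 2^14·C(22,14) = 16384·319770 = 5239111680.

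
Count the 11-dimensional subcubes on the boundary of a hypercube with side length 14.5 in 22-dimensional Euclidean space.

An n-cube has C(n,k)·2^(n-k) k-faces. Here C(22,11)·2^11 = 705432·2048 = 1444724736.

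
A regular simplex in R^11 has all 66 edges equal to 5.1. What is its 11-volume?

Volume = 5.1^11 · √(12/2^11) / 11! ≈ 0.116424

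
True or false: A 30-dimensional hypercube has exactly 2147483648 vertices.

False. The 30-cube has 2^30 = 1073741824 vertices.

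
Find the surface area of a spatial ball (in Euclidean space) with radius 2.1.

S_3(2.1) = 2·π^(3/2)·(2.1)^2 / Γ(3/2) = 4πr² = 4π·(2.1)² ≈ 55.4177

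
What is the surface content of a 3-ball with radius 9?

S = n·V_n(r)/r = 3·V_3(9)/9 (volume-to-surface relation), giving 4πr² = 4π·(9)² ≈ 1017.88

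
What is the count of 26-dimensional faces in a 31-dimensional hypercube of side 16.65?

Number of 26-faces = C(31,26) · 2^(31-26) = 169911 · 32 = 5437152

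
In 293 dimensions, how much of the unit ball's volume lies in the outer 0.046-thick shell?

V(inner)/V(outer) = ((1-0.046)/1)^293 ≈ 1.018e-06, so the shell fraction is 0.9999989822.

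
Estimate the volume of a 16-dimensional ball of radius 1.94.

Volume = π^{16/2}·(1.94)^16/Γ(9) ≈ 9473.41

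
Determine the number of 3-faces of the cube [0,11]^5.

An n-cube has C(n,k)·2^(n-k) k-faces. Here C(5,3)·2^2 = 10·4 = 40.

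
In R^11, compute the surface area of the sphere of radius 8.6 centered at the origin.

S_11(8.6) = 2·π^(11/2)·(8.6)^10 / Γ(11/2) ≈ 4.58651e+10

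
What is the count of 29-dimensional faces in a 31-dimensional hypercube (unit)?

An n-cube has C(n,k)·2^(n-k) k-faces. Here C(31,29)·2^2 = 465·4 = 1860.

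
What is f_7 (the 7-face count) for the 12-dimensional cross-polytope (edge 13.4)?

Each 7-face is the convex hull of 8 vertices, one chosen as ±e_i from each of 8 distinct axes: 2^8·C(12,8) = 126720.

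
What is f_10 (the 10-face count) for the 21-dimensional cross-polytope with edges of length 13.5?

Number of 10-faces = 2^(10+1) · C(21,10+1) = 2048 · 352716 = 722362368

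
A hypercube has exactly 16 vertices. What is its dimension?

The n-cube has 2^n vertices, and 16 = 2^4, so n = 4.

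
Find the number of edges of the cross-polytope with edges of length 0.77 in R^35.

Number of 1-faces = 2^(1+1) · C(35,1+1) = 4 · 595 = 2380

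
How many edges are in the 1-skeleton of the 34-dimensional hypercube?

Each of the 2^34 = 17179869184 vertices has degree 34; total edges = 34·2^34/2 = 292057776128.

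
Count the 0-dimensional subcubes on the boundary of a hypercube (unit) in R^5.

f_0(5-cube) = (5 choose 0) · 2^5 = 32.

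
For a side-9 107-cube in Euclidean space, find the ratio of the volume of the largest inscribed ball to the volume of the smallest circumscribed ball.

Volume scales as r^n, and r_in/r_out = 1/√107, giving (1/√107)^107 ≈ 2.67897e-109.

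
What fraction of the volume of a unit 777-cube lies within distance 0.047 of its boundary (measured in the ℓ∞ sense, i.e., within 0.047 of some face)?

Shell fraction = 1 - (1-0.094)^777 ≈ 1 - 4.882e-34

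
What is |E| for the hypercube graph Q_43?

Number of 1-faces = C(43,1)·2^(43-1) = 43·4398046511104 = 189115999977472.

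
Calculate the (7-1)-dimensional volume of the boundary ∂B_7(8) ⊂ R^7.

The surface area of an n-ball is 2π^(n/2) r^(n-1) / Γ(n/2). For n=7, r=8: 4194304·π^3/15 ≈ 8.66998e+06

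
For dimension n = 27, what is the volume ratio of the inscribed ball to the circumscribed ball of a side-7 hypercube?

The radii are 7/2 and 7√27/2, so the volume ratio is (1/√27)^27 = 27^{-27/2} ≈ 4.74886e-20.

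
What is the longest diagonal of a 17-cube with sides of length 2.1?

||(2.1,2.1,...,2.1)|| = √(17)·2.1 ≈ 8.65852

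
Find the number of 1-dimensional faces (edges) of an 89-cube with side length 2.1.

Number of 1-faces = C(89,1)·2^(89-1) = 89·309485009821345068724781056 = 27544165874099711116505513984.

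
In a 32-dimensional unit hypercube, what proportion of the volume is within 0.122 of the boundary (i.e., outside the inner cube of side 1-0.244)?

1 - (1 - 2·0.122)^32 = 1 - 0.756^32 ≈ 0.99987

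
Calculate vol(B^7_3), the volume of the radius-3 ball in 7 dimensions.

V_7(3) = π^(7/2) · (3)^7 / Γ(7/2 + 1) = 11664·π^3/35 ≈ 10333.1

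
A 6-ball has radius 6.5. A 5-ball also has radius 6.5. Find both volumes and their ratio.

V_6(6.5) ≈ 389743. V_5(6.5) ≈ 61075.3. Ratio V_6/V_5 ≈ 6.381.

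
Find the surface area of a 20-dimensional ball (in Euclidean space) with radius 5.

|∂B_20(5)| = 3814697265625·π^10/36288 ≈ 9.84455e+12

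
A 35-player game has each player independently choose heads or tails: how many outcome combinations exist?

The 35-cube has 2^35 = 34359738368 vertices.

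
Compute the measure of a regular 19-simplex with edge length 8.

For a regular n-simplex with edge a, V = (a^n / n!)·√((n+1)/2^n). With a=8, n=19: V ≈ 0.0073172.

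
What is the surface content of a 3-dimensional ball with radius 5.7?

|∂B_3(5.7)| = 4πr² = 4π·(5.7)² ≈ 408.281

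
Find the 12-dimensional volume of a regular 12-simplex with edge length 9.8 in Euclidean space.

Volume = 9.8^12 · √(13/2^12) / 12! ≈ 92.2928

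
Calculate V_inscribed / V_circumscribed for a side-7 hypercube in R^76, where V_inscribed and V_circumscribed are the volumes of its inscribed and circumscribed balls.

V_in/V_out = n^(-n/2) = 76^(-76/2) ≈ 3.3813e-72.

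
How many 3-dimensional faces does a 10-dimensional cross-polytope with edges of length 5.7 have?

Number of 3-faces = 2^(3+1) · C(10,3+1) = 16 · 210 = 3360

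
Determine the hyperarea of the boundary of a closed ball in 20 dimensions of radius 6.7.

The surface area of an n-ball is 2π^(n/2) r^(n-1) / Γ(n/2). For n=20, r=6.7: 2.55969e+15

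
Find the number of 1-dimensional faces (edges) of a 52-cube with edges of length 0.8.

An n-cube has n·2^(n-1) edges. With n = 52: 52·2251799813685248 = 117093590311632896.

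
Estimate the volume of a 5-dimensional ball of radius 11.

The n-ball volume is π^(n/2)·r^n/Γ(n/2+1). With n=5, r=11: V = 1288408·π^2/15 ≈ 847738.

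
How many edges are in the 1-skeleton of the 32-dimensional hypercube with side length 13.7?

An n-cube has n·2^(n-1) edges. With n = 32: 32·2147483648 = 68719476736.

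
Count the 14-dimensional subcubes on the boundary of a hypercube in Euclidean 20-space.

f_14(20-cube) = (20 choose 14) · 2^6 = 2480640.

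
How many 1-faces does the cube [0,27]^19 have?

Each of the 2^19 = 524288 vertices has degree 19; total edges = 19·2^19/2 = 4980736.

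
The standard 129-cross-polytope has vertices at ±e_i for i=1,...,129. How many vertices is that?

Number of vertices = 2n = 258.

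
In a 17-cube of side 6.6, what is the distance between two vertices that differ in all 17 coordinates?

Diagonal = √17 · 6.6 ≈ 27.2125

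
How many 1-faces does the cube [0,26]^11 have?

Number of 1-faces = C(11,1)·2^(11-1) = 11·1024 = 11264.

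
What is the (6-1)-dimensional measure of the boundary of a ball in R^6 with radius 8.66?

S_6(8.66) = 2·π^(6/2)·(8.66)^5 / Γ(6/2) ≈ 1.51022e+06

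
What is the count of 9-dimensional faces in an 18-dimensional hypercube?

f_9(18-cube) = (18 choose 9) · 2^9 = 24893440.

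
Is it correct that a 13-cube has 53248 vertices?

False. The 13-cube has 2^13 = 8192 vertices.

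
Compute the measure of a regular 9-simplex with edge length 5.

For a regular n-simplex with edge a, V = (a^n / n!)·√((n+1)/2^n). With a=5, n=9: V ≈ 0.752198.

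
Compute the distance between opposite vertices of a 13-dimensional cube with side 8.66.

The space diagonal of an n-cube of side s is s√n. Here 8.66·√13 ≈ 31.2241.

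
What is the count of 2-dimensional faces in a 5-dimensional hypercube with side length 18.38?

Number of 2-faces = C(5,2) · 2^(5-2) = 10 · 8 = 80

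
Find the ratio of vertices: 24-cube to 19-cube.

The 24-cube has 2^24 = 16777216 vertices. The 19-cube has 2^19 = 524288 vertices. Ratio: 16777216/524288 = 32.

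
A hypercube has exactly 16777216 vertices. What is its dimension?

Since 2^n = 16777216, we have n = 24.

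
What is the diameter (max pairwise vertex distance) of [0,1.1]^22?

The space diagonal of an n-cube of side s is s√n. Here 1.1·√22 ≈ 5.15946.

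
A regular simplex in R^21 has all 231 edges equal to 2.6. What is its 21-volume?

Volume = 2.6^21 · √(22/2^21) / 21! ≈ 3.28468e-14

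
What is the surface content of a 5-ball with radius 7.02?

S = n·V_n(r)/r = 5·V_5(7.02)/7.02 (volume-to-surface relation), giving 63917.1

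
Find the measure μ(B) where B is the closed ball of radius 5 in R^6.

V = 15625·π^3/6 ≈ 80745.5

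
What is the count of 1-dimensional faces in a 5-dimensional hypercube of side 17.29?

Choose 1 of 5 axes to span the face (C(5,1) = 5 ways), then fix each of the remaining 4 coordinates at one of its two extreme values (2^4 = 16 ways): 5·16 = 80.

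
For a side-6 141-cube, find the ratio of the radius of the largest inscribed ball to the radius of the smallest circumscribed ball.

r_in = 6/2 (half the side); r_out = 6√141/2 (half the diagonal). Ratio = 1/√141 ≈ 0.0842152.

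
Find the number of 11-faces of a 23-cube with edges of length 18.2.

An n-cube has C(n,k)·2^(n-k) k-faces. Here C(23,11)·2^12 = 1352078·4096 = 5538111488.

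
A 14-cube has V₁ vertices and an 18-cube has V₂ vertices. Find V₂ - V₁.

V₁ = 2^14 = 16384. V₂ = 2^18 = 262144. V₂ - V₁ = 245760.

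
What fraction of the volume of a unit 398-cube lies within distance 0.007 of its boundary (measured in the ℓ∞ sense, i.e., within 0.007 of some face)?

1 - (1 - 2·0.007)^398 = 1 - 0.986^398 ≈ 0.996344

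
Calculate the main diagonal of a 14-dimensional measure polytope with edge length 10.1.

||(10.1,10.1,...,10.1)|| = √(14)·10.1 ≈ 37.7907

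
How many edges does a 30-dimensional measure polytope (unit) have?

The 30-cube has n·2^(n-1) = 30·2^29 = 30·536870912 = 16106127360 edges.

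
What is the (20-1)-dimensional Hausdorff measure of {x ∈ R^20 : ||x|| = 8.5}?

|∂B_20(8.5)| = 239072435685151324847153·π^10/95126814720 ≈ 2.35356e+17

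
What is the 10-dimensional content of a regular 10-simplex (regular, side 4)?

V_10 = √(11) · 4^10 / (10! · 2^(10/2)) ≈ 0.0299491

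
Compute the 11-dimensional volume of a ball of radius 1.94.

V_11(1.94) = π^(11/2) · (1.94)^11 / Γ(11/2 + 1) ≈ 2760.09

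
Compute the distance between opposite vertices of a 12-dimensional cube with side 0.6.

d = √(0.6² + 0.6² + ... + 0.6²) [12 terms] = √(12·0.6²) = 0.6√12 ≈ 2.07846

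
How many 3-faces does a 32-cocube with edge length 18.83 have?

Number of 3-faces = 2^(3+1) · C(32,3+1) = 16 · 35960 = 575360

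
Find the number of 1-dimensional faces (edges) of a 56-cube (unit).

Each of the 2^56 = 72057594037927936 vertices has degree 56; total edges = 56·2^56/2 = 2017612633061982208.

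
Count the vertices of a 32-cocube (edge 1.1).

The 32-dimensional cross-polytope has 2n = 2·32 = 64 vertices.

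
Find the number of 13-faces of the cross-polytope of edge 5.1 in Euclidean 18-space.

f_13(18-orthoplex) = 2^14 · (18 choose 14) = 50135040.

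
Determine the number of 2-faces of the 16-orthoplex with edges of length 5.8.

f_2(16-orthoplex) = 2^3 · (16 choose 3) = 4480.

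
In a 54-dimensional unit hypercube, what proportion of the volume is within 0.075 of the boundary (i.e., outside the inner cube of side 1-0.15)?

Shell fraction = 1 - (1-0.15)^54 ≈ 0.999846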